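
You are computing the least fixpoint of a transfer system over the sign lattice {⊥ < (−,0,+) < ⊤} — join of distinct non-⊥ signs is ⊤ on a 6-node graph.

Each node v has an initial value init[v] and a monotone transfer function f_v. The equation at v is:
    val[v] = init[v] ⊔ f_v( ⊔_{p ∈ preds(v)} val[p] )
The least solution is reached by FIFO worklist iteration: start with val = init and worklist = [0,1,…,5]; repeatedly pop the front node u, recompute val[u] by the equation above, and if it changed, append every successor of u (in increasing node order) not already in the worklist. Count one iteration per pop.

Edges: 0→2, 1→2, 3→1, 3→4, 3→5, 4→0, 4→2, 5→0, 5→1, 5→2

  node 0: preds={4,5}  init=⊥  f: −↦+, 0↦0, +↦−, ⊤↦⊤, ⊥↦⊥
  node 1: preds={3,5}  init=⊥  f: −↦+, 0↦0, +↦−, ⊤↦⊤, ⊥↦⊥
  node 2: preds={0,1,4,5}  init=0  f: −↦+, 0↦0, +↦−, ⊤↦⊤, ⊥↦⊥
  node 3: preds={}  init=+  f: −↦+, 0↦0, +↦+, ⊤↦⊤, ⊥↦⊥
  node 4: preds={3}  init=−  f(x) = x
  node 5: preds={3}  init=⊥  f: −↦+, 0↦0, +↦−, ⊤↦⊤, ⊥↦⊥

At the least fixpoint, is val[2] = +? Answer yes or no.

no

Worklist (10 pops):
  #1 pop 0: in=− → + (was ⊥); enqueue []
  #2 pop 1: in=+ → − (was ⊥); enqueue []
  #3 pop 2: in=⊤ → ⊤ (was 0); enqueue []
  #4 pop 3: in=⊥ → + (no change)
  #5 pop 4: in=+ → ⊤ (was −); enqueue [0,2]
  #6 pop 5: in=+ → − (was ⊥); enqueue [1]
  #7 pop 0: in=⊤ → ⊤ (was +); enqueue []
  #8 pop 2: in=⊤ → ⊤ (no change)
  #9 pop 1: in=⊤ → ⊤ (was −); enqueue [2]
  #10 pop 2: in=⊤ → ⊤ (no change)

Fixpoint:
  val[0] = ⊤
  val[1] = ⊤
  val[2] = ⊤
  val[3] = +
  val[4] = ⊤
  val[5] = −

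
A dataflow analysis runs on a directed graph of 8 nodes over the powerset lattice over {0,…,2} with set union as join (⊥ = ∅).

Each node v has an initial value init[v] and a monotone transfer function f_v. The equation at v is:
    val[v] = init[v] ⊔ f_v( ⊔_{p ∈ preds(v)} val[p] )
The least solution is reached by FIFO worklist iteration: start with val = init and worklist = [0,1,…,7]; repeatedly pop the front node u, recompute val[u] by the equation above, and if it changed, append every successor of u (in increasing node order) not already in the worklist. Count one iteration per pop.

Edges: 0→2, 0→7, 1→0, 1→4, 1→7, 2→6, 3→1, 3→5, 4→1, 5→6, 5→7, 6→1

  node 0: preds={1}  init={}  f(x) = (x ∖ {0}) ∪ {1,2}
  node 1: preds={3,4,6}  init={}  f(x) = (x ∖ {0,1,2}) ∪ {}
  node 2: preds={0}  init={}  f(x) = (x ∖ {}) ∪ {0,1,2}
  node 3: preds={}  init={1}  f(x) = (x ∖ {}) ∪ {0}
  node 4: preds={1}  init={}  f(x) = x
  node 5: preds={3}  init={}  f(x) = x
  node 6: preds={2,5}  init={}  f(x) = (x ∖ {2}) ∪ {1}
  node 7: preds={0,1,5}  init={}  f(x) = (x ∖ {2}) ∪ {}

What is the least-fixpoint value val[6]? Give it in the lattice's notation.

{0,1}

Worklist (9 pops):
  #1 pop 0: in={} → {1,2} (was {}); enqueue []
  #2 pop 1: in={1} → {} (no change)
  #3 pop 2: in={1,2} → {0,1,2} (was {}); enqueue []
  #4 pop 3: in={} → {0,1} (was {1}); enqueue [1]
  #5 pop 4: in={} → {} (no change)
  #6 pop 5: in={0,1} → {0,1} (was {}); enqueue []
  #7 pop 6: in={0,1,2} → {0,1} (was {}); enqueue []
  #8 pop 7: in={0,1,2} → {0,1} (was {}); enqueue []
  #9 pop 1: in={0,1} → {} (no change)

Fixpoint:
  val[0] = {1,2}
  val[1] = {}
  val[2] = {0,1,2}
  val[3] = {0,1}
  val[4] = {}
  val[5] = {0,1}
  val[6] = {0,1}
  val[7] = {0,1}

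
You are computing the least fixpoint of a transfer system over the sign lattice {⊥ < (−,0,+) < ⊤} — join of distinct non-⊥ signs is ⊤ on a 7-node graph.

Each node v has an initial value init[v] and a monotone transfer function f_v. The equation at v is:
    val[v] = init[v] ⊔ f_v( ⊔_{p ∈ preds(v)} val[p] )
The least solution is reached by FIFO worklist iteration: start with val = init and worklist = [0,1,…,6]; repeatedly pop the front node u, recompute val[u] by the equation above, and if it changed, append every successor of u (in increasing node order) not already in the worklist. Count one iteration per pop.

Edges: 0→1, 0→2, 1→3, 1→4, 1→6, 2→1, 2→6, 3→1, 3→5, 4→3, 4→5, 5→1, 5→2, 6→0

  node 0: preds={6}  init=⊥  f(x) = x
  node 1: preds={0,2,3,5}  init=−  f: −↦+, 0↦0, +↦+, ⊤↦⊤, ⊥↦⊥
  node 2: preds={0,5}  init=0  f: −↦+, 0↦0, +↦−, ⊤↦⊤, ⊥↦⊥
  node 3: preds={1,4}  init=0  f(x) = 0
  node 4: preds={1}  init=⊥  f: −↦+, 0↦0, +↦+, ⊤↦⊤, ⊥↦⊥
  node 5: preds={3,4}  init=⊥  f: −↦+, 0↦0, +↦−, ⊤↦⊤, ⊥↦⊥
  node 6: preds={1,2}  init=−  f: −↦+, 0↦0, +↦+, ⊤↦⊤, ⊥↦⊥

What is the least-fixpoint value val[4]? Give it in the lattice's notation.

Iteration log — 13 steps:
  step 1. node 0  ⊔preds=−  new=−  old=⊥  +wl: 
  step 2. node 1  ⊔preds=⊤  new=⊤  old=−  +wl: 
  step 3. node 2  ⊔preds=−  new=⊤  old=0  +wl: 1
  step 4. node 3  ⊔preds=⊤  new=0  stable
  step 5. node 4  ⊔preds=⊤  new=⊤  old=⊥  +wl: 3
  step 6. node 5  ⊔preds=⊤  new=⊤  old=⊥  +wl: 2
  step 7. node 6  ⊔preds=⊤  new=⊤  old=−  +wl: 0
  step 8. node 1  ⊔preds=⊤  new=⊤  stable
  step 9. node 3  ⊔preds=⊤  new=0  stable
  step 10. node 2  ⊔preds=⊤  new=⊤  stable
  step 11. node 0  ⊔preds=⊤  new=⊤  old=−  +wl: 1,2
  step 12. node 1  ⊔preds=⊤  new=⊤  stable
  step 13. node 2  ⊔preds=⊤  new=⊤  stable

Least fixpoint reached:
  node 0: ⊤
  node 1: ⊤
  node 2: ⊤
  node 3: 0
  node 4: ⊤
  node 5: ⊤
  node 6: ⊤

⊤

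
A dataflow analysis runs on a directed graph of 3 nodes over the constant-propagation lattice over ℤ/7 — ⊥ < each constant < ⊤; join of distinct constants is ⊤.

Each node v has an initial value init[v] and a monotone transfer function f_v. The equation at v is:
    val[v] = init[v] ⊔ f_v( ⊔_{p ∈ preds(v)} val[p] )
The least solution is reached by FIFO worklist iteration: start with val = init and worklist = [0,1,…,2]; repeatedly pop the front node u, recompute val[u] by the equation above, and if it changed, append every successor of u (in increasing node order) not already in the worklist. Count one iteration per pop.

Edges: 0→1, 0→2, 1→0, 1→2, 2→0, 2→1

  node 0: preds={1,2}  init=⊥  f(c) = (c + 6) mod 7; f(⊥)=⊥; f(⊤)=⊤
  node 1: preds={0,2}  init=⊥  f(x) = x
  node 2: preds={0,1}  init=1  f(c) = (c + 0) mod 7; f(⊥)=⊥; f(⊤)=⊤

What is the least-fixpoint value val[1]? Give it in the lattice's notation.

Iteration log — 6 steps:
  step 1. node 0  ⊔preds=1  new=0  old=⊥  +wl: 
  step 2. node 1  ⊔preds=⊤  new=⊤  old=⊥  +wl: 0
  step 3. node 2  ⊔preds=⊤  new=⊤  old=1  +wl: 1
  step 4. node 0  ⊔preds=⊤  new=⊤  old=0  +wl: 2
  step 5. node 1  ⊔preds=⊤  new=⊤  stable
  step 6. node 2  ⊔preds=⊤  new=⊤  stable

Least fixpoint reached:
  node 0: ⊤
  node 1: ⊤
  node 2: ⊤

⊤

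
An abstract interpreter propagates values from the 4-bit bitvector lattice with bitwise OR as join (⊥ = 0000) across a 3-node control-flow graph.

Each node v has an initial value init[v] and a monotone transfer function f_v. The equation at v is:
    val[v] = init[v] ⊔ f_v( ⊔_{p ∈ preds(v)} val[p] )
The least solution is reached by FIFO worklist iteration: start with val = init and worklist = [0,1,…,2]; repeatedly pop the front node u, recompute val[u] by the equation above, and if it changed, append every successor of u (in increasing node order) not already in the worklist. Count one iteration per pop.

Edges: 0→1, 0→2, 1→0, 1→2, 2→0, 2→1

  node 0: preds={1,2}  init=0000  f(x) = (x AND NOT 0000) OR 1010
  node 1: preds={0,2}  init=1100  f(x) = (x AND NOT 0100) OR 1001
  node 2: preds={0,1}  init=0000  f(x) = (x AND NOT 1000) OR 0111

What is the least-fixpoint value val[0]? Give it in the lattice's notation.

Worklist (6 pops):
  #1 pop 0: in=1100 → 1110 (was 0000); enqueue []
  #2 pop 1: in=1110 → 1111 (was 1100); enqueue [0]
  #3 pop 2: in=1111 → 0111 (was 0000); enqueue [1]
  #4 pop 0: in=1111 → 1111 (was 1110); enqueue [2]
  #5 pop 1: in=1111 → 1111 (no change)
  #6 pop 2: in=1111 → 0111 (no change)

Fixpoint:
  val[0] = 1111
  val[1] = 1111
  val[2] = 0111

1111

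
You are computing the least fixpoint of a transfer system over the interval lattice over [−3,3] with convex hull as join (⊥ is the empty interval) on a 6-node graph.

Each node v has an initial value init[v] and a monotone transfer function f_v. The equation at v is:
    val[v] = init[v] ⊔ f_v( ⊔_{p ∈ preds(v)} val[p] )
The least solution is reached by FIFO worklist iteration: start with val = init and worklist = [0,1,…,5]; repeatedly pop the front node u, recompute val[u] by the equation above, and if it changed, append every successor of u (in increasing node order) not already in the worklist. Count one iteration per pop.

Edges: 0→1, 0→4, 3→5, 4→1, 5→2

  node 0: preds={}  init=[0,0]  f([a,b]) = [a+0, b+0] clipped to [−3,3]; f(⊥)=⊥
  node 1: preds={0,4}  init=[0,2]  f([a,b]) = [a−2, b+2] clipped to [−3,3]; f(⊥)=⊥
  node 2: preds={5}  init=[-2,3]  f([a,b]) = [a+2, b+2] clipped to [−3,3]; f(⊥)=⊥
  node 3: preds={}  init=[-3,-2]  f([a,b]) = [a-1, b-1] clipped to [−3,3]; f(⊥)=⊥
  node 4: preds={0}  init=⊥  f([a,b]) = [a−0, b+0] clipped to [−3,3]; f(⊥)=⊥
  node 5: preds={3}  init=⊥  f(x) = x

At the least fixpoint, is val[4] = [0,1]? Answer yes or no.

Worklist (8 pops):
  #1 pop 0: in=⊥ → [0,0] (no change)
  #2 pop 1: in=[0,0] → [-2,2] (was [0,2]); enqueue []
  #3 pop 2: in=⊥ → [-2,3] (no change)
  #4 pop 3: in=⊥ → [-3,-2] (no change)
  #5 pop 4: in=[0,0] → [0,0] (was ⊥); enqueue [1]
  #6 pop 5: in=[-3,-2] → [-3,-2] (was ⊥); enqueue [2]
  #7 pop 1: in=[0,0] → [-2,2] (no change)
  #8 pop 2: in=[-3,-2] → [-2,3] (no change)

Fixpoint:
  val[0] = [0,0]
  val[1] = [-2,2]
  val[2] = [-2,3]
  val[3] = [-3,-2]
  val[4] = [0,0]
  val[5] = [-3,-2]

no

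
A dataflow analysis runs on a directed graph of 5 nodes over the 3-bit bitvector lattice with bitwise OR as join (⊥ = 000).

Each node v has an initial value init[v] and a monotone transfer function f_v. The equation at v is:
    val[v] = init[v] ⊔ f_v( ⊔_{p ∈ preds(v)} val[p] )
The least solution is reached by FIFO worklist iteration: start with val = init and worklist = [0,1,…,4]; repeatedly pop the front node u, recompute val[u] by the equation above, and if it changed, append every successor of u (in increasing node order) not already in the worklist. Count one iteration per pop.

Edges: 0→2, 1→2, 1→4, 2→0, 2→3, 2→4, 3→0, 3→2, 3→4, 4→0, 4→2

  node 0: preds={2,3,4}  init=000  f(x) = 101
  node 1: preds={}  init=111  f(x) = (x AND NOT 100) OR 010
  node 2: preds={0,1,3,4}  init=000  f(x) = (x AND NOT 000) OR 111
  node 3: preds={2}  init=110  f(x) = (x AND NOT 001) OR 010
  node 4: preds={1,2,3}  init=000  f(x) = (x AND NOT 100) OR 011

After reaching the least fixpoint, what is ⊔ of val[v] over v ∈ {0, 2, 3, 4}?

111

Iteration log — 7 steps:
  step 1. node 0  ⊔preds=110  new=101  old=000  +wl: 
  step 2. node 1  ⊔preds=000  new=111  stable
  step 3. node 2  ⊔preds=111  new=111  old=000  +wl: 0
  step 4. node 3  ⊔preds=111  new=110  stable
  step 5. node 4  ⊔preds=111  new=011  old=000  +wl: 2
  step 6. node 0  ⊔preds=111  new=101  stable
  step 7. node 2  ⊔preds=111  new=111  stable

Least fixpoint reached:
  node 0: 101
  node 1: 111
  node 2: 111
  node 3: 110
  node 4: 011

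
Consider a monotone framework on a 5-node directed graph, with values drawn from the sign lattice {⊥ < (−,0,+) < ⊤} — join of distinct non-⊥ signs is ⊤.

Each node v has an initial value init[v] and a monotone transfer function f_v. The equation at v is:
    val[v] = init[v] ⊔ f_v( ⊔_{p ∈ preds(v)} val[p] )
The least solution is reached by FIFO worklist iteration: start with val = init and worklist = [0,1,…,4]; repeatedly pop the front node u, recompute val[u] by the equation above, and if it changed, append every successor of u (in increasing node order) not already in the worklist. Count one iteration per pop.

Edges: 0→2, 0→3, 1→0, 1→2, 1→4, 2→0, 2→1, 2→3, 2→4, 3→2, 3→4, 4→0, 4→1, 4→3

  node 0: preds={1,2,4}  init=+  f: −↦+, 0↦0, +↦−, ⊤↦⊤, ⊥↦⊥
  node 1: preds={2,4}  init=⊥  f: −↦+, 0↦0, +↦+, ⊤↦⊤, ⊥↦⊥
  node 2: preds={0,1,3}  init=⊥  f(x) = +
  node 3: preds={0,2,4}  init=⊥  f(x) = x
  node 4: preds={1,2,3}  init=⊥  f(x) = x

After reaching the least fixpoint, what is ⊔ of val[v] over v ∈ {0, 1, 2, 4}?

Iteration log — 18 steps:
  step 1. node 0  ⊔preds=⊥  new=+  stable
  step 2. node 1  ⊔preds=⊥  new=⊥  stable
  step 3. node 2  ⊔preds=+  new=+  old=⊥  +wl: 0,1
  step 4. node 3  ⊔preds=+  new=+  old=⊥  +wl: 2
  step 5. node 4  ⊔preds=+  new=+  old=⊥  +wl: 3
  step 6. node 0  ⊔preds=+  new=⊤  old=+  +wl: 
  step 7. node 1  ⊔preds=+  new=+  old=⊥  +wl: 0,4
  step 8. node 2  ⊔preds=⊤  new=+  stable
  step 9. node 3  ⊔preds=⊤  new=⊤  old=+  +wl: 2
  step 10. node 0  ⊔preds=+  new=⊤  stable
  step 11. node 4  ⊔preds=⊤  new=⊤  old=+  +wl: 0,1,3
  step 12. node 2  ⊔preds=⊤  new=+  stable
  step 13. node 0  ⊔preds=⊤  new=⊤  stable
  step 14. node 1  ⊔preds=⊤  new=⊤  old=+  +wl: 0,2,4
  step 15. node 3  ⊔preds=⊤  new=⊤  stable
  step 16. node 0  ⊔preds=⊤  new=⊤  stable
  step 17. node 2  ⊔preds=⊤  new=+  stable
  step 18. node 4  ⊔preds=⊤  new=⊤  stable

Least fixpoint reached:
  node 0: ⊤
  node 1: ⊤
  node 2: +
  node 3: ⊤
  node 4: ⊤

⊤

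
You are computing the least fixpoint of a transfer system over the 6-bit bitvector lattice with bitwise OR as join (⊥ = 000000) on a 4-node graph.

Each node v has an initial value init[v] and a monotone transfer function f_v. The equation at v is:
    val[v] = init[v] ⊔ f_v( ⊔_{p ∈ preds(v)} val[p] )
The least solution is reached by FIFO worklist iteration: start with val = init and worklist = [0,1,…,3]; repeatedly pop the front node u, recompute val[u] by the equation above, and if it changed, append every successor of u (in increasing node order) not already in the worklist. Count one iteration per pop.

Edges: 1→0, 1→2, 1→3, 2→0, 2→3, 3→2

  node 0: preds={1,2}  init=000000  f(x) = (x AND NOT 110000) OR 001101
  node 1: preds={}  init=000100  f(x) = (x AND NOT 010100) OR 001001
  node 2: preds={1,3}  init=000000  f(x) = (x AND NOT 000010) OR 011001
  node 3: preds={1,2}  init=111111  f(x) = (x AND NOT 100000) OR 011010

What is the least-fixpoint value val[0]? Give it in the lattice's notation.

Worklist (5 pops):
  #1 pop 0: in=000100 → 001101 (was 000000); enqueue []
  #2 pop 1: in=000000 → 001101 (was 000100); enqueue [0]
  #3 pop 2: in=111111 → 111101 (was 000000); enqueue []
  #4 pop 3: in=111101 → 111111 (no change)
  #5 pop 0: in=111101 → 001101 (no change)

Fixpoint:
  val[0] = 001101
  val[1] = 001101
  val[2] = 111101
  val[3] = 111111

001101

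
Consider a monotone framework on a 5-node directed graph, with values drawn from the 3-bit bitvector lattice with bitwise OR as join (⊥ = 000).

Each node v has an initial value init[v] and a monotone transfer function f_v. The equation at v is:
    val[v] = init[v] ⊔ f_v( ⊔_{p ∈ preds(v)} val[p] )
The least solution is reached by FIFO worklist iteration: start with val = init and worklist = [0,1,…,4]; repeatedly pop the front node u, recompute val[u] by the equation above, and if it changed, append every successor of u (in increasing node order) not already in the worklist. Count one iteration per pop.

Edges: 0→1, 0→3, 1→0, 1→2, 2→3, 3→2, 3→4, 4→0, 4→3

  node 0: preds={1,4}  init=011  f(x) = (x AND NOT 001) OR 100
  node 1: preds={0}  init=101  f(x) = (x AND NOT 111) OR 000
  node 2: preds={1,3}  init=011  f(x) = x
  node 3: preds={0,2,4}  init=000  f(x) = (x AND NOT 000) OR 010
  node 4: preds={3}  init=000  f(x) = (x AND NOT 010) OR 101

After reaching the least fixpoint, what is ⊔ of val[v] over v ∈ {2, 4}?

111

Trace (8 dequeues):
  [1] u=0 | in 101 | out 111 | prev 011 | push {}
  [2] u=1 | in 111 | out 101 | ==
  [3] u=2 | in 101 | out 111 | prev 011 | push {}
  [4] u=3 | in 111 | out 111 | prev 000 | push {2}
  [5] u=4 | in 111 | out 101 | prev 000 | push {0,3}
  [6] u=2 | in 111 | out 111 | ==
  [7] u=0 | in 101 | out 111 | ==
  [8] u=3 | in 111 | out 111 | ==

Converged values:
  [0] 111
  [1] 101
  [2] 111
  [3] 111
  [4] 101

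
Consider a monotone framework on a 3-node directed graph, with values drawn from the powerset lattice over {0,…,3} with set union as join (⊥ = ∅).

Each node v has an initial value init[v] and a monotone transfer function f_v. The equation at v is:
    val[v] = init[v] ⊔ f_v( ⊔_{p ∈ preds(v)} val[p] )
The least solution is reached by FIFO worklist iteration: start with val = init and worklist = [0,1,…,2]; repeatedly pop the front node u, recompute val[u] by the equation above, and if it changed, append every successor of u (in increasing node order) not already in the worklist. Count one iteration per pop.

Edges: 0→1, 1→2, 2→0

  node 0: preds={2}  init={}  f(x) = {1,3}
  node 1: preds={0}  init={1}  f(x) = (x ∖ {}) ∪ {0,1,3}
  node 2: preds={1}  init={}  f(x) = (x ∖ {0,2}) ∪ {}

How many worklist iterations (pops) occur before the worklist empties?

4

Iteration log — 4 steps:
  step 1. node 0  ⊔preds={}  new={1,3}  old={}  +wl: 
  step 2. node 1  ⊔preds={1,3}  new={0,1,3}  old={1}  +wl: 
  step 3. node 2  ⊔preds={0,1,3}  new={1,3}  old={}  +wl: 0
  step 4. node 0  ⊔preds={1,3}  new={1,3}  stable

Least fixpoint reached:
  node 0: {1,3}
  node 1: {0,1,3}
  node 2: {1,3}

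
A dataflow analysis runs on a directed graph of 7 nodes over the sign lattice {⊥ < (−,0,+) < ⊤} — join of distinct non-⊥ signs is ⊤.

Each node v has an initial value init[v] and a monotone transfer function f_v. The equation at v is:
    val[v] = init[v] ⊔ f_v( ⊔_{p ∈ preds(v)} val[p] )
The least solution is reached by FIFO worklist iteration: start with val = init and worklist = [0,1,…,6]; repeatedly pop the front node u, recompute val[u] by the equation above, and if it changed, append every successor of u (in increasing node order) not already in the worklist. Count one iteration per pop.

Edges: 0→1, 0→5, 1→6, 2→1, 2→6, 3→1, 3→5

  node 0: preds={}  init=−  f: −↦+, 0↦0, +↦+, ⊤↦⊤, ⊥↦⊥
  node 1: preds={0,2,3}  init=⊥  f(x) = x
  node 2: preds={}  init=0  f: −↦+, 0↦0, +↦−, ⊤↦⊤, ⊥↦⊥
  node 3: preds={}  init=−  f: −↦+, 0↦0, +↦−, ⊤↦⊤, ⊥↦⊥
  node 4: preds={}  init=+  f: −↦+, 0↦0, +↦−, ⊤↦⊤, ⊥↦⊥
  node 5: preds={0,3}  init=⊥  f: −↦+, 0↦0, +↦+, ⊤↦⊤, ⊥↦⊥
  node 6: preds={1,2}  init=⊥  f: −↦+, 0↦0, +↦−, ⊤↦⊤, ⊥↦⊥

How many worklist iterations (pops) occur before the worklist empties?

Trace (7 dequeues):
  [1] u=0 | in ⊥ | out − | ==
  [2] u=1 | in ⊤ | out ⊤ | prev ⊥ | push {}
  [3] u=2 | in ⊥ | out 0 | ==
  [4] u=3 | in ⊥ | out − | ==
  [5] u=4 | in ⊥ | out + | ==
  [6] u=5 | in − | out + | prev ⊥ | push {}
  [7] u=6 | in ⊤ | out ⊤ | prev ⊥ | push {}

Converged values:
  [0] −
  [1] ⊤
  [2] 0
  [3] −
  [4] +
  [5] +
  [6] ⊤

7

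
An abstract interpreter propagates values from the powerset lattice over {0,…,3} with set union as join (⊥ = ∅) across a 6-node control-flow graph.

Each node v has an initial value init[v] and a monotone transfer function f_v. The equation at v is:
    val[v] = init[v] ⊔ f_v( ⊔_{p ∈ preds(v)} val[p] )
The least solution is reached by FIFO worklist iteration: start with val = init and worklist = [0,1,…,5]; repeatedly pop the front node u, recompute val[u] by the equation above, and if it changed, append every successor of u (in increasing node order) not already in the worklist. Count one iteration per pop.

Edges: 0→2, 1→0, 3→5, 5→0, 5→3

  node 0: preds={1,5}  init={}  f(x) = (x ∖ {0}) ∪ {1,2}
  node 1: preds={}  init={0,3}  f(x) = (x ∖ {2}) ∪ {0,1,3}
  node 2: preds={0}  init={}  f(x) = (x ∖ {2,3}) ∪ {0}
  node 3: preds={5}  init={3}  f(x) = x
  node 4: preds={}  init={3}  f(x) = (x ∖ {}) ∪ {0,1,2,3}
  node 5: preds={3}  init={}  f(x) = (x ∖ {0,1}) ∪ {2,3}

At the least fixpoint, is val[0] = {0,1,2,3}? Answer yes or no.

Worklist (9 pops):
  #1 pop 0: in={0,3} → {1,2,3} (was {}); enqueue []
  #2 pop 1: in={} → {0,1,3} (was {0,3}); enqueue [0]
  #3 pop 2: in={1,2,3} → {0,1} (was {}); enqueue []
  #4 pop 3: in={} → {3} (no change)
  #5 pop 4: in={} → {0,1,2,3} (was {3}); enqueue []
  #6 pop 5: in={3} → {2,3} (was {}); enqueue [3]
  #7 pop 0: in={0,1,2,3} → {1,2,3} (no change)
  #8 pop 3: in={2,3} → {2,3} (was {3}); enqueue [5]
  #9 pop 5: in={2,3} → {2,3} (no change)

Fixpoint:
  val[0] = {1,2,3}
  val[1] = {0,1,3}
  val[2] = {0,1}
  val[3] = {2,3}
  val[4] = {0,1,2,3}
  val[5] = {2,3}

no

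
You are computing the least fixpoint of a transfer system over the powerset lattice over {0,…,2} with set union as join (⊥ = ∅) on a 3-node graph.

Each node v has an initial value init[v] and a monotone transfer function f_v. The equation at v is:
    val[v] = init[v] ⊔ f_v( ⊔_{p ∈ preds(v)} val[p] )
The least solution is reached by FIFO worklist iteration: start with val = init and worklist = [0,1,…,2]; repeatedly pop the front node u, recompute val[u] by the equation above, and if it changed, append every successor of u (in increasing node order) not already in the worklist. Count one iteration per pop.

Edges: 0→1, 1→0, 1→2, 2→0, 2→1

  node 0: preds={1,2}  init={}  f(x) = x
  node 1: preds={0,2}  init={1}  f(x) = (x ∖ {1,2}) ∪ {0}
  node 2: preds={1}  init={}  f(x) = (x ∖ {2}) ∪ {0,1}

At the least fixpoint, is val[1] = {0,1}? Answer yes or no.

yes

Trace (5 dequeues):
  [1] u=0 | in {1} | out {1} | prev {} | push {}
  [2] u=1 | in {1} | out {0,1} | prev {1} | push {0}
  [3] u=2 | in {0,1} | out {0,1} | prev {} | push {1}
  [4] u=0 | in {0,1} | out {0,1} | prev {1} | push {}
  [5] u=1 | in {0,1} | out {0,1} | ==

Converged values:
  [0] {0,1}
  [1] {0,1}
  [2] {0,1}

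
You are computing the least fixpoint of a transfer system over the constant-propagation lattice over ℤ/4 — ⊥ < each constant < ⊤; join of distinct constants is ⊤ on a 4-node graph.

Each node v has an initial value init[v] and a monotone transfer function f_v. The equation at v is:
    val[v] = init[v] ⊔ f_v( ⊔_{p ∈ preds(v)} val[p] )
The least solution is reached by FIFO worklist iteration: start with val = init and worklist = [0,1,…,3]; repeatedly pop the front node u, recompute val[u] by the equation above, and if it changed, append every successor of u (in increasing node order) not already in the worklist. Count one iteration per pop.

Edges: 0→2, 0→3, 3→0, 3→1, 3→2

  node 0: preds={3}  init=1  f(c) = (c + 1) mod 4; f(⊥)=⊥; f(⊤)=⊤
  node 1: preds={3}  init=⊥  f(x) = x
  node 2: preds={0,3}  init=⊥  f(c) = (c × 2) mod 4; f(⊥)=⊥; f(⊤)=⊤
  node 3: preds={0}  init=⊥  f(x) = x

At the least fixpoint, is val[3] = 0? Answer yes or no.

no

Iteration log — 11 steps:
  step 1. node 0  ⊔preds=⊥  new=1  stable
  step 2. node 1  ⊔preds=⊥  new=⊥  stable
  step 3. node 2  ⊔preds=1  new=2  old=⊥  +wl: 
  step 4. node 3  ⊔preds=1  new=1  old=⊥  +wl: 0,1,2
  step 5. node 0  ⊔preds=1  new=⊤  old=1  +wl: 3
  step 6. node 1  ⊔preds=1  new=1  old=⊥  +wl: 
  step 7. node 2  ⊔preds=⊤  new=⊤  old=2  +wl: 
  step 8. node 3  ⊔preds=⊤  new=⊤  old=1  +wl: 0,1,2
  step 9. node 0  ⊔preds=⊤  new=⊤  stable
  step 10. node 1  ⊔preds=⊤  new=⊤  old=1  +wl: 
  step 11. node 2  ⊔preds=⊤  new=⊤  stable

Least fixpoint reached:
  node 0: ⊤
  node 1: ⊤
  node 2: ⊤
  node 3: ⊤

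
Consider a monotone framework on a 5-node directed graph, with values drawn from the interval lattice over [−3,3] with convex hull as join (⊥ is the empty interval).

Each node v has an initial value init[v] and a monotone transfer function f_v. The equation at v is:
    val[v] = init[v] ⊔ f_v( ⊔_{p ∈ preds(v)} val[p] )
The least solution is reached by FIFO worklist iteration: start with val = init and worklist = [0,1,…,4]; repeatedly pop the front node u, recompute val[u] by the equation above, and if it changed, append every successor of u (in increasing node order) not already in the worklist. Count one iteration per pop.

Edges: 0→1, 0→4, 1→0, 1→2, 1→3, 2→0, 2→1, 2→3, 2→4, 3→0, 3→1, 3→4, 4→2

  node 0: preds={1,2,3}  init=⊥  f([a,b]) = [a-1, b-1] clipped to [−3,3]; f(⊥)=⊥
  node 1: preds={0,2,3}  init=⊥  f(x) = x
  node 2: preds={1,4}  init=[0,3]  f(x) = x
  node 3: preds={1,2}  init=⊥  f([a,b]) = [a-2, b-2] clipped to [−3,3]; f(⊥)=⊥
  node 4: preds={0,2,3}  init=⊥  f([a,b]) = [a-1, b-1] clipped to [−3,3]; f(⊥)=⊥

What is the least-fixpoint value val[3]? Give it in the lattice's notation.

Worklist (12 pops):
  #1 pop 0: in=[0,3] → [-1,2] (was ⊥); enqueue []
  #2 pop 1: in=[-1,3] → [-1,3] (was ⊥); enqueue [0]
  #3 pop 2: in=[-1,3] → [-1,3] (was [0,3]); enqueue [1]
  #4 pop 3: in=[-1,3] → [-3,1] (was ⊥); enqueue []
  #5 pop 4: in=[-3,3] → [-3,2] (was ⊥); enqueue [2]
  #6 pop 0: in=[-3,3] → [-3,2] (was [-1,2]); enqueue [4]
  #7 pop 1: in=[-3,3] → [-3,3] (was [-1,3]); enqueue [0,3]
  #8 pop 2: in=[-3,3] → [-3,3] (was [-1,3]); enqueue [1]
  #9 pop 4: in=[-3,3] → [-3,2] (no change)
  #10 pop 0: in=[-3,3] → [-3,2] (no change)
  #11 pop 3: in=[-3,3] → [-3,1] (no change)
  #12 pop 1: in=[-3,3] → [-3,3] (no change)

Fixpoint:
  val[0] = [-3,2]
  val[1] = [-3,3]
  val[2] = [-3,3]
  val[3] = [-3,1]
  val[4] = [-3,2]

[-3,1]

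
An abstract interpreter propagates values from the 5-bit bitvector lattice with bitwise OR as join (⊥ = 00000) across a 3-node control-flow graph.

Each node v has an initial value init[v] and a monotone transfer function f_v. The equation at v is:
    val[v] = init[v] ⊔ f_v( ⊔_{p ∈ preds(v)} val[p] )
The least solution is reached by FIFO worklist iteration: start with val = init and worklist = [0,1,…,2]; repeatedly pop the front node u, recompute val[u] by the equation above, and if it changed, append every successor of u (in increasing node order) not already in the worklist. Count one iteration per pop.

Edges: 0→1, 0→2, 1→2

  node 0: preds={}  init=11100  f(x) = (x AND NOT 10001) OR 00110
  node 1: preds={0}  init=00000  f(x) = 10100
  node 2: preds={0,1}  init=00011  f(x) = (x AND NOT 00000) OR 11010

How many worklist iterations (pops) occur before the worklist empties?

3

Trace (3 dequeues):
  [1] u=0 | in 00000 | out 11110 | prev 11100 | push {}
  [2] u=1 | in 11110 | out 10100 | prev 00000 | push {}
  [3] u=2 | in 11110 | out 11111 | prev 00011 | push {}

Converged values:
  [0] 11110
  [1] 10100
  [2] 11111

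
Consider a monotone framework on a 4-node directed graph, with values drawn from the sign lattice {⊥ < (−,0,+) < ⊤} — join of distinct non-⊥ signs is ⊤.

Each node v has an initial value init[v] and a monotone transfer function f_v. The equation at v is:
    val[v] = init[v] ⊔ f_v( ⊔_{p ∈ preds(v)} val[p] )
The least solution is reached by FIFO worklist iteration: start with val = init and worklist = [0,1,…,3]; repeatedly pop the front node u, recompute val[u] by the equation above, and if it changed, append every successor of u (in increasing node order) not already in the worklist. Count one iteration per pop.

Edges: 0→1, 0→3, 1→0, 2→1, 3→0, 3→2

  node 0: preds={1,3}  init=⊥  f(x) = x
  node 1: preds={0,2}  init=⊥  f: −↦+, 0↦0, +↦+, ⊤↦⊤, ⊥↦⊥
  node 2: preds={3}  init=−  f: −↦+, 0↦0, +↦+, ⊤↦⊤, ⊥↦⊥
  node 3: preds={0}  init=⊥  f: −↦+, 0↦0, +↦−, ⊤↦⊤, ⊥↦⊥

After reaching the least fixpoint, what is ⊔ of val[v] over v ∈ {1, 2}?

Iteration log — 13 steps:
  step 1. node 0  ⊔preds=⊥  new=⊥  stable
  step 2. node 1  ⊔preds=−  new=+  old=⊥  +wl: 0
  step 3. node 2  ⊔preds=⊥  new=−  stable
  step 4. node 3  ⊔preds=⊥  new=⊥  stable
  step 5. node 0  ⊔preds=+  new=+  old=⊥  +wl: 1,3
  step 6. node 1  ⊔preds=⊤  new=⊤  old=+  +wl: 0
  step 7. node 3  ⊔preds=+  new=−  old=⊥  +wl: 2
  step 8. node 0  ⊔preds=⊤  new=⊤  old=+  +wl: 1,3
  step 9. node 2  ⊔preds=−  new=⊤  old=−  +wl: 
  step 10. node 1  ⊔preds=⊤  new=⊤  stable
  step 11. node 3  ⊔preds=⊤  new=⊤  old=−  +wl: 0,2
  step 12. node 0  ⊔preds=⊤  new=⊤  stable
  step 13. node 2  ⊔preds=⊤  new=⊤  stable

Least fixpoint reached:
  node 0: ⊤
  node 1: ⊤
  node 2: ⊤
  node 3: ⊤

⊤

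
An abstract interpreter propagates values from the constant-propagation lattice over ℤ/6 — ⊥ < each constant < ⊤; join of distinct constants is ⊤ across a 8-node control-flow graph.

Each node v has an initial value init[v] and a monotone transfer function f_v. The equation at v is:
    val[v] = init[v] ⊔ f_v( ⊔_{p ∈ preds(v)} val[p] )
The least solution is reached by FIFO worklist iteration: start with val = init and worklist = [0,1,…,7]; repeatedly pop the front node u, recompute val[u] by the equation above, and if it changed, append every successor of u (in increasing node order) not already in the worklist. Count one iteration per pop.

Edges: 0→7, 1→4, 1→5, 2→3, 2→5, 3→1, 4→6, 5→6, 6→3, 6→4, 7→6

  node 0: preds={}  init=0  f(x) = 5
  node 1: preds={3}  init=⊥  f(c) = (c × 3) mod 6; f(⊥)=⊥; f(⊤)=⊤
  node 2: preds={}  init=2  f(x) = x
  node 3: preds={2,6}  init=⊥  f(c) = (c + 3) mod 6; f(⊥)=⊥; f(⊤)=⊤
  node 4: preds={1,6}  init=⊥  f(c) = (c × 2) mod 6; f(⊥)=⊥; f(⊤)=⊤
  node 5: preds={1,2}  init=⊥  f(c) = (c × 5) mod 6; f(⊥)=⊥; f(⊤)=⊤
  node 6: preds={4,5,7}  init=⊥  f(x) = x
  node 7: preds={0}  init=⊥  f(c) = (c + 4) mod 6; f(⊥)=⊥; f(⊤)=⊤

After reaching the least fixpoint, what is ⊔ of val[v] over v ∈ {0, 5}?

⊤

Iteration log — 18 steps:
  step 1. node 0  ⊔preds=⊥  new=⊤  old=0  +wl: 
  step 2. node 1  ⊔preds=⊥  new=⊥  stable
  step 3. node 2  ⊔preds=⊥  new=2  stable
  step 4. node 3  ⊔preds=2  new=5  old=⊥  +wl: 1
  step 5. node 4  ⊔preds=⊥  new=⊥  stable
  step 6. node 5  ⊔preds=2  new=4  old=⊥  +wl: 
  step 7. node 6  ⊔preds=4  new=4  old=⊥  +wl: 3,4
  step 8. node 7  ⊔preds=⊤  new=⊤  old=⊥  +wl: 6
  step 9. node 1  ⊔preds=5  new=3  old=⊥  +wl: 5
  step 10. node 3  ⊔preds=⊤  new=⊤  old=5  +wl: 1
  step 11. node 4  ⊔preds=⊤  new=⊤  old=⊥  +wl: 
  step 12. node 6  ⊔preds=⊤  new=⊤  old=4  +wl: 3,4
  step 13. node 5  ⊔preds=⊤  new=⊤  old=4  +wl: 6
  step 14. node 1  ⊔preds=⊤  new=⊤  old=3  +wl: 5
  step 15. node 3  ⊔preds=⊤  new=⊤  stable
  step 16. node 4  ⊔preds=⊤  new=⊤  stable
  step 17. node 6  ⊔preds=⊤  new=⊤  stable
  step 18. node 5  ⊔preds=⊤  new=⊤  stable

Least fixpoint reached:
  node 0: ⊤
  node 1: ⊤
  node 2: 2
  node 3: ⊤
  node 4: ⊤
  node 5: ⊤
  node 6: ⊤
  node 7: ⊤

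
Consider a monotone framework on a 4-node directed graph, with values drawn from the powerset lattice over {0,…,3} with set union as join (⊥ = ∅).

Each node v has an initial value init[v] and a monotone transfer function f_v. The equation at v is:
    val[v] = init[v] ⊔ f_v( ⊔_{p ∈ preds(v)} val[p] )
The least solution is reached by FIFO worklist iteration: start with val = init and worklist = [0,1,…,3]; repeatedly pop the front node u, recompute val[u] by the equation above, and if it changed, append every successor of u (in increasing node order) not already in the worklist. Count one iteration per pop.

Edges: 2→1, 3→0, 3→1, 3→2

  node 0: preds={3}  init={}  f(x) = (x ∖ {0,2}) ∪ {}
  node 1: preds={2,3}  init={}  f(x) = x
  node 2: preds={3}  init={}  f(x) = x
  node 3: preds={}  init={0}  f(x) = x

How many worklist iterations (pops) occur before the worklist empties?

Iteration log — 5 steps:
  step 1. node 0  ⊔preds={0}  new={}  stable
  step 2. node 1  ⊔preds={0}  new={0}  old={}  +wl: 
  step 3. node 2  ⊔preds={0}  new={0}  old={}  +wl: 1
  step 4. node 3  ⊔preds={}  new={0}  stable
  step 5. node 1  ⊔preds={0}  new={0}  stable

Least fixpoint reached:
  node 0: {}
  node 1: {0}
  node 2: {0}
  node 3: {0}

5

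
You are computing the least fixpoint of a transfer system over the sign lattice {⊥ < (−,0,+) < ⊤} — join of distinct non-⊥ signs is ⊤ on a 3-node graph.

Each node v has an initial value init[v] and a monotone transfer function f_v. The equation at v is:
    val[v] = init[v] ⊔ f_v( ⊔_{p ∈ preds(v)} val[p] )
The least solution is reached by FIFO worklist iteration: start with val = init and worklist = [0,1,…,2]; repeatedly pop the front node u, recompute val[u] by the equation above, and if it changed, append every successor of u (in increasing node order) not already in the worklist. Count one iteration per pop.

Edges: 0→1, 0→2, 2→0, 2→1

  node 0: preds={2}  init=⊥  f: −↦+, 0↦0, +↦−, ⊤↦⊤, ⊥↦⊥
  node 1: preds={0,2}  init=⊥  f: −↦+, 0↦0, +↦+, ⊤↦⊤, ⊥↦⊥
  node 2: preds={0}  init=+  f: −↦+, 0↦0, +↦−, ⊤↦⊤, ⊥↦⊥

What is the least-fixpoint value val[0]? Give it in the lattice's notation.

Trace (3 dequeues):
  [1] u=0 | in + | out − | prev ⊥ | push {}
  [2] u=1 | in ⊤ | out ⊤ | prev ⊥ | push {}
  [3] u=2 | in − | out + | ==

Converged values:
  [0] −
  [1] ⊤
  [2] +

−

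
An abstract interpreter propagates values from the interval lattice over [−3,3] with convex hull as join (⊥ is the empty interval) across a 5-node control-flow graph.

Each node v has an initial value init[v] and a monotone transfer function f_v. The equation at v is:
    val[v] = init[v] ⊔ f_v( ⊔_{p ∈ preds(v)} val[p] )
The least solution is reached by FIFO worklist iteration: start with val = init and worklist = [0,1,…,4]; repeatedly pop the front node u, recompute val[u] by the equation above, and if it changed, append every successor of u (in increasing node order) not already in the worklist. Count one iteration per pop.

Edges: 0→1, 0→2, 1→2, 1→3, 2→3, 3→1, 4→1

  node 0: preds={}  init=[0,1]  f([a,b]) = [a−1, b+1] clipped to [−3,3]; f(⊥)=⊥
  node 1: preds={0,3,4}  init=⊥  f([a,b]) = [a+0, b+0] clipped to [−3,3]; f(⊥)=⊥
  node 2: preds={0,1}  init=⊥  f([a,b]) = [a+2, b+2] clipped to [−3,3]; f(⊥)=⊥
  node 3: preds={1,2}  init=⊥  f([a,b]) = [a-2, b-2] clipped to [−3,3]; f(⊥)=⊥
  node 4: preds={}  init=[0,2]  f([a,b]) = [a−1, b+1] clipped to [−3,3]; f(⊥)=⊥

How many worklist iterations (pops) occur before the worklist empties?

Trace (11 dequeues):
  [1] u=0 | in ⊥ | out [0,1] | ==
  [2] u=1 | in [0,2] | out [0,2] | prev ⊥ | push {}
  [3] u=2 | in [0,2] | out [2,3] | prev ⊥ | push {}
  [4] u=3 | in [0,3] | out [-2,1] | prev ⊥ | push {1}
  [5] u=4 | in ⊥ | out [0,2] | ==
  [6] u=1 | in [-2,2] | out [-2,2] | prev [0,2] | push {2,3}
  [7] u=2 | in [-2,2] | out [0,3] | prev [2,3] | push {}
  [8] u=3 | in [-2,3] | out [-3,1] | prev [-2,1] | push {1}
  [9] u=1 | in [-3,2] | out [-3,2] | prev [-2,2] | push {2,3}
  [10] u=2 | in [-3,2] | out [-1,3] | prev [0,3] | push {}
  [11] u=3 | in [-3,3] | out [-3,1] | ==

Converged values:
  [0] [0,1]
  [1] [-3,2]
  [2] [-1,3]
  [3] [-3,1]
  [4] [0,2]

11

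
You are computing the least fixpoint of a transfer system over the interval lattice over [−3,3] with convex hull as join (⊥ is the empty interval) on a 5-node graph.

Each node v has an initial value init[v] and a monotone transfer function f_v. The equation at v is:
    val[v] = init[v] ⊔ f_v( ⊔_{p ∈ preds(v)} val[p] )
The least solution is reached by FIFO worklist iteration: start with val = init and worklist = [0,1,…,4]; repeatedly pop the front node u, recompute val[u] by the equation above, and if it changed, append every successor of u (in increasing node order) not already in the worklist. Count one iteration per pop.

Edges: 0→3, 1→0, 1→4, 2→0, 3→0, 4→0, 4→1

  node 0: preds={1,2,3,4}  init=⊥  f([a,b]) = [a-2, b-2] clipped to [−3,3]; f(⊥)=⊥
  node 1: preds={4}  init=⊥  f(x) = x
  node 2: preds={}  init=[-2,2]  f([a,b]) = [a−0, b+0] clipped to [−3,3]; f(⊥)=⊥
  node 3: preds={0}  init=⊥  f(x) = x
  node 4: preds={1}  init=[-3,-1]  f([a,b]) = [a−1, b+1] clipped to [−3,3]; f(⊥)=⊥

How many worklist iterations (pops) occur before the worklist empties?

22

Iteration log — 22 steps:
  step 1. node 0  ⊔preds=[-3,2]  new=[-3,0]  old=⊥  +wl: 
  step 2. node 1  ⊔preds=[-3,-1]  new=[-3,-1]  old=⊥  +wl: 0
  step 3. node 2  ⊔preds=⊥  new=[-2,2]  stable
  step 4. node 3  ⊔preds=[-3,0]  new=[-3,0]  old=⊥  +wl: 
  step 5. node 4  ⊔preds=[-3,-1]  new=[-3,0]  old=[-3,-1]  +wl: 1
  step 6. node 0  ⊔preds=[-3,2]  new=[-3,0]  stable
  step 7. node 1  ⊔preds=[-3,0]  new=[-3,0]  old=[-3,-1]  +wl: 0,4
  step 8. node 0  ⊔preds=[-3,2]  new=[-3,0]  stable
  step 9. node 4  ⊔preds=[-3,0]  new=[-3,1]  old=[-3,0]  +wl: 0,1
  step 10. node 0  ⊔preds=[-3,2]  new=[-3,0]  stable
  step 11. node 1  ⊔preds=[-3,1]  new=[-3,1]  old=[-3,0]  +wl: 0,4
  step 12. node 0  ⊔preds=[-3,2]  new=[-3,0]  stable
  step 13. node 4  ⊔preds=[-3,1]  new=[-3,2]  old=[-3,1]  +wl: 0,1
  step 14. node 0  ⊔preds=[-3,2]  new=[-3,0]  stable
  step 15. node 1  ⊔preds=[-3,2]  new=[-3,2]  old=[-3,1]  +wl: 0,4
  step 16. node 0  ⊔preds=[-3,2]  new=[-3,0]  stable
  step 17. node 4  ⊔preds=[-3,2]  new=[-3,3]  old=[-3,2]  +wl: 0,1
  step 18. node 0  ⊔preds=[-3,3]  new=[-3,1]  old=[-3,0]  +wl: 3
  step 19. node 1  ⊔preds=[-3,3]  new=[-3,3]  old=[-3,2]  +wl: 0,4
  step 20. node 3  ⊔preds=[-3,1]  new=[-3,1]  old=[-3,0]  +wl: 
  step 21. node 0  ⊔preds=[-3,3]  new=[-3,1]  stable
  step 22. node 4  ⊔preds=[-3,3]  new=[-3,3]  stable

Least fixpoint reached:
  node 0: [-3,1]
  node 1: [-3,3]
  node 2: [-2,2]
  node 3: [-3,1]
  node 4: [-3,3]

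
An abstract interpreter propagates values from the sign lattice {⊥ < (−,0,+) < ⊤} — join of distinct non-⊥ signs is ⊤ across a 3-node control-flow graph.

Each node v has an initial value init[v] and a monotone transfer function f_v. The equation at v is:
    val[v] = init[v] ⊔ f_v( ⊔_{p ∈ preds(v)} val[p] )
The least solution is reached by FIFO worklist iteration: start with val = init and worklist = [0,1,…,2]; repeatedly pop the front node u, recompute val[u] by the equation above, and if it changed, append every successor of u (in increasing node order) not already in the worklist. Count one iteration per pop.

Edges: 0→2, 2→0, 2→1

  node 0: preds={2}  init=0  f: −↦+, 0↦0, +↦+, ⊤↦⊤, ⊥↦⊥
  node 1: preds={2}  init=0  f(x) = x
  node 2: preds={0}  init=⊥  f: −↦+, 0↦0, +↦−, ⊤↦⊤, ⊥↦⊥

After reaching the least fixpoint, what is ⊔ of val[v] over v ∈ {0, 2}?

Iteration log — 5 steps:
  step 1. node 0  ⊔preds=⊥  new=0  stable
  step 2. node 1  ⊔preds=⊥  new=0  stable
  step 3. node 2  ⊔preds=0  new=0  old=⊥  +wl: 0,1
  step 4. node 0  ⊔preds=0  new=0  stable
  step 5. node 1  ⊔preds=0  new=0  stable

Least fixpoint reached:
  node 0: 0
  node 1: 0
  node 2: 0

0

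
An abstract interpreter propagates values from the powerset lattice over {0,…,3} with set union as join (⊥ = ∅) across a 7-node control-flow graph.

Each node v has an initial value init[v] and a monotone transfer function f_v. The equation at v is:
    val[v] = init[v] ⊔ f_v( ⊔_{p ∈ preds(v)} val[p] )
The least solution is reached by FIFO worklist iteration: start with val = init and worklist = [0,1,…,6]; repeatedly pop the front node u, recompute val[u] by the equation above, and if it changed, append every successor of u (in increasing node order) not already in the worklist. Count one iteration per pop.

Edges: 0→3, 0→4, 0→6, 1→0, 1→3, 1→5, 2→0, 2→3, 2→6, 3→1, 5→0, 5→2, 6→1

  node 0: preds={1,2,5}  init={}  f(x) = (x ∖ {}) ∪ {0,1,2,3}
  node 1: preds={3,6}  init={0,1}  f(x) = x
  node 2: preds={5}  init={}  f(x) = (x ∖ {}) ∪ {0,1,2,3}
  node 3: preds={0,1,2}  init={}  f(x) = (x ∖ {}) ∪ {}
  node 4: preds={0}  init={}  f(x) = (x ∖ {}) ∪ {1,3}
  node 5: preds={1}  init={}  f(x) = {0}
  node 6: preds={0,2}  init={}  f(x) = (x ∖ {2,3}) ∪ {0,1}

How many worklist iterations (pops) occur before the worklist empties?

Worklist (13 pops):
  #1 pop 0: in={0,1} → {0,1,2,3} (was {}); enqueue []
  #2 pop 1: in={} → {0,1} (no change)
  #3 pop 2: in={} → {0,1,2,3} (was {}); enqueue [0]
  #4 pop 3: in={0,1,2,3} → {0,1,2,3} (was {}); enqueue [1]
  #5 pop 4: in={0,1,2,3} → {0,1,2,3} (was {}); enqueue []
  #6 pop 5: in={0,1} → {0} (was {}); enqueue [2]
  #7 pop 6: in={0,1,2,3} → {0,1} (was {}); enqueue []
  #8 pop 0: in={0,1,2,3} → {0,1,2,3} (no change)
  #9 pop 1: in={0,1,2,3} → {0,1,2,3} (was {0,1}); enqueue [0,3,5]
  #10 pop 2: in={0} → {0,1,2,3} (no change)
  #11 pop 0: in={0,1,2,3} → {0,1,2,3} (no change)
  #12 pop 3: in={0,1,2,3} → {0,1,2,3} (no change)
  #13 pop 5: in={0,1,2,3} → {0} (no change)

Fixpoint:
  val[0] = {0,1,2,3}
  val[1] = {0,1,2,3}
  val[2] = {0,1,2,3}
  val[3] = {0,1,2,3}
  val[4] = {0,1,2,3}
  val[5] = {0}
  val[6] = {0,1}

13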